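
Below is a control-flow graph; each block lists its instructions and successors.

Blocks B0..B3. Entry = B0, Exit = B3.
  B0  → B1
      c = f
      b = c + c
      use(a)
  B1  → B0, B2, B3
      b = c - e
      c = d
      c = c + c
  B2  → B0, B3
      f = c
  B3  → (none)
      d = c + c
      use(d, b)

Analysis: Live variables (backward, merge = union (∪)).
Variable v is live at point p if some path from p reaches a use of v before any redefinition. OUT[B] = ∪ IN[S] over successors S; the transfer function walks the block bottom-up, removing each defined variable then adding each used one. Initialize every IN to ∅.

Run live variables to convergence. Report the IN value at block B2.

Answer: {a, b, c, d, e}

Working:
Fixpoint table:
  B0:  IN={a, d, e, f}  OUT={a, c, d, e, f}
  B1:  IN={a, c, d, e, f}  OUT={a, b, c, d, e, f}
  B2:  IN={a, b, c, d, e}  OUT={a, b, c, d, e, f}
  B3:  IN={b, c}  OUT={}

Merge at B2: OUT[B2] = IN[B0] ⊔ IN[B3] = {a, b, c, d, e, f}
Applying B2's transfer function to that OUT value gives IN[B2] (row B2 above).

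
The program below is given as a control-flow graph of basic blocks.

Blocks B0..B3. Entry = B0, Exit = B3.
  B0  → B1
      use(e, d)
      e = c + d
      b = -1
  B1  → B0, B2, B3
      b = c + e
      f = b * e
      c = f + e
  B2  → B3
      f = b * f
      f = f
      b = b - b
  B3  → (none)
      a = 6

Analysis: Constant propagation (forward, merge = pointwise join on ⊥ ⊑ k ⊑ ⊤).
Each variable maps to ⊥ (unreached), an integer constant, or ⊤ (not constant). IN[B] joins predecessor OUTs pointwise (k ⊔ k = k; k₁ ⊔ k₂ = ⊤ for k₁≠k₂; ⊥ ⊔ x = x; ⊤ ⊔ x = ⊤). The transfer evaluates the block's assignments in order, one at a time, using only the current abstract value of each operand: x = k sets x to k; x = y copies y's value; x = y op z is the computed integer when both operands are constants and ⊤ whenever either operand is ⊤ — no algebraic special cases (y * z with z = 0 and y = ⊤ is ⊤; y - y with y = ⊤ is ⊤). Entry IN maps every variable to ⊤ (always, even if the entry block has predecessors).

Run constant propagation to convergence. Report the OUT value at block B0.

Converged values:
  B0:  IN=(all ⊤)  OUT={b:-1; rest ⊤}
  B1:  IN={b:-1; rest ⊤}  OUT=(all ⊤)
  B2:  IN=(all ⊤)  OUT=(all ⊤)
  B3:  IN=(all ⊤)  OUT={a:6; rest ⊤}

Merge at B0 (entry node, so the boundary value (all ⊤) is joined with the incoming edge(s)): IN[B0] = (all ⊤) ⊔ OUT[B1] = {a: ⊤, b: ⊤, c: ⊤, d: ⊤, e: ⊤, f: ⊤}
Applying B0's transfer function to that IN value gives OUT[B0] (row B0 above).

Answer: {a: ⊤, b: -1, c: ⊤, d: ⊤, e: ⊤, f: ⊤}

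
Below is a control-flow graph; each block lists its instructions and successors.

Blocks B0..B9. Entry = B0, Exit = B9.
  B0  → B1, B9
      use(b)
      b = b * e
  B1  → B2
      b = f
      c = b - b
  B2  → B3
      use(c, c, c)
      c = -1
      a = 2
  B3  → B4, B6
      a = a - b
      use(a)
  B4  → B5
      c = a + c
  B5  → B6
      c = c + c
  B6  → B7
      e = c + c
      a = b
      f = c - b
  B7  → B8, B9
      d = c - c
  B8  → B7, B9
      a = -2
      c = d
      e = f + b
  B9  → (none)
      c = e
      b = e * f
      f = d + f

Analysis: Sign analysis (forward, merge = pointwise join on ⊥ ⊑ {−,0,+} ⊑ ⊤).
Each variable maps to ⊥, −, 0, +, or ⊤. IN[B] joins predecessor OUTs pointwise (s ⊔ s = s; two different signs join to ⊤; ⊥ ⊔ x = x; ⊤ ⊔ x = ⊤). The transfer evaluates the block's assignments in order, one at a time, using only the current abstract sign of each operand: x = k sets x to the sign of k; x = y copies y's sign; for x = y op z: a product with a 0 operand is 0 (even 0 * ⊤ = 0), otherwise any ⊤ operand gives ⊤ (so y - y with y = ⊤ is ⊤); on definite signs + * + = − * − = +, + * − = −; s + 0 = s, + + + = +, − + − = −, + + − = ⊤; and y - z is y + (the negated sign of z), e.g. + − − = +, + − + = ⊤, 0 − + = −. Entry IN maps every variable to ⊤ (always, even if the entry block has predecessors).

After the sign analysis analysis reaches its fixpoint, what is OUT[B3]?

Answer: {a: ⊤, b: ⊤, c: -, d: ⊤, e: ⊤, f: ⊤}

Working:
Fixpoint table:
  B0: | IN=(all ⊤) | OUT=(all ⊤)
  B1: | IN=(all ⊤) | OUT=(all ⊤)
  B2: | IN=(all ⊤) | OUT={a:+, c:-; rest ⊤}
  B3: | IN={a:+, c:-; rest ⊤} | OUT={c:-; rest ⊤}
  B4: | IN={c:-; rest ⊤} | OUT=(all ⊤)
  B5: | IN=(all ⊤) | OUT=(all ⊤)
  B6: | IN=(all ⊤) | OUT=(all ⊤)
  B7: | IN=(all ⊤) | OUT=(all ⊤)
  B8: | IN=(all ⊤) | OUT={a:-; rest ⊤}
  B9: | IN=(all ⊤) | OUT=(all ⊤)

Merge at B3: IN[B3] = OUT[B2] = {a: +, b: ⊤, c: -, d: ⊤, e: ⊤, f: ⊤}
Applying B3's transfer function to that IN value gives OUT[B3] (row B3 above).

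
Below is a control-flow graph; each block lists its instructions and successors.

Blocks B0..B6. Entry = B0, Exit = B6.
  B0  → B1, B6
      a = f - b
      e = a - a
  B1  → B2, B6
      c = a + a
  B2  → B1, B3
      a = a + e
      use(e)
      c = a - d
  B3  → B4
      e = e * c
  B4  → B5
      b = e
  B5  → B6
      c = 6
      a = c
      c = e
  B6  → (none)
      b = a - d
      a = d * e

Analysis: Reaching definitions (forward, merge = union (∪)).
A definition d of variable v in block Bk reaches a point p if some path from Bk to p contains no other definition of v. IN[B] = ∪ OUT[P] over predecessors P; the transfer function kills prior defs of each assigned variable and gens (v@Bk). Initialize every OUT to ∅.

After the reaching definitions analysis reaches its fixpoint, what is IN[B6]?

Answer: {a@B0, a@B2, a@B5, b@B4, c@B1, c@B5, e@B0, e@B3}

Working:
Per-block solution:
  B0:   IN={}   OUT={a@B0, e@B0}
  B1:   IN={a@B0, a@B2, c@B2, e@B0}   OUT={a@B0, a@B2, c@B1, e@B0}
  B2:   IN={a@B0, a@B2, c@B1, e@B0}   OUT={a@B2, c@B2, e@B0}
  B3:   IN={a@B2, c@B2, e@B0}   OUT={a@B2, c@B2, e@B3}
  B4:   IN={a@B2, c@B2, e@B3}   OUT={a@B2, b@B4, c@B2, e@B3}
  B5:   IN={a@B2, b@B4, c@B2, e@B3}   OUT={a@B5, b@B4, c@B5, e@B3}
  B6:   IN={a@B0, a@B2, a@B5, b@B4, c@B1, c@B5, e@B0, e@B3}   OUT={a@B6, b@B6, c@B1, c@B5, e@B0, e@B3}

Merge at B6: IN[B6] = OUT[B0] ⊔ OUT[B1] ⊔ OUT[B5] = {a@B0, a@B2, a@B5, b@B4, c@B1, c@B5, e@B0, e@B3}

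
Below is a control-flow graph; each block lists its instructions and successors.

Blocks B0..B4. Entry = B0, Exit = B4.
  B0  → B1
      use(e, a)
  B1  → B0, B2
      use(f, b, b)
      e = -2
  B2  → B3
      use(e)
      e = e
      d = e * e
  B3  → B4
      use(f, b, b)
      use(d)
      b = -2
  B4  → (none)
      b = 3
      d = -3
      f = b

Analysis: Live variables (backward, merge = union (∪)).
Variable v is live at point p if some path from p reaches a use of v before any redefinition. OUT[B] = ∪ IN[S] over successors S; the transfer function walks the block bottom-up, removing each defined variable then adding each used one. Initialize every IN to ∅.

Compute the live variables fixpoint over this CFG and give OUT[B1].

Fixpoint table:
  B0:   IN={a, b, e, f}   OUT={a, b, f}
  B1:   IN={a, b, f}   OUT={a, b, e, f}
  B2:   IN={b, e, f}   OUT={b, d, f}
  B3:   IN={b, d, f}   OUT={}
  B4:   IN={}   OUT={}

Merge at B1: OUT[B1] = IN[B0] ⊔ IN[B2] = {a, b, e, f}

Answer: {a, b, e, f}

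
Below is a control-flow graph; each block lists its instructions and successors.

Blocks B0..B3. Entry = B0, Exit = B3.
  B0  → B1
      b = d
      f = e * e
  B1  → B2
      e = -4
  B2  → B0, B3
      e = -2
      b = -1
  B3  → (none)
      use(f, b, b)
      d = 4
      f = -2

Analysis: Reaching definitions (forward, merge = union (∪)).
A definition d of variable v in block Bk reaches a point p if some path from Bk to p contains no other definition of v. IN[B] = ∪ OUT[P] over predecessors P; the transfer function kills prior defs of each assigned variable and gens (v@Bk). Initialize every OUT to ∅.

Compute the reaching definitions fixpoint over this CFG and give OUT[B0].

Answer: {b@B0, e@B2, f@B0}

Trace:
Converged values:
  B0:  IN={b@B2, e@B2, f@B0}  OUT={b@B0, e@B2, f@B0}
  B1:  IN={b@B0, e@B2, f@B0}  OUT={b@B0, e@B1, f@B0}
  B2:  IN={b@B0, e@B1, f@B0}  OUT={b@B2, e@B2, f@B0}
  B3:  IN={b@B2, e@B2, f@B0}  OUT={b@B2, d@B3, e@B2, f@B3}

Merge at B0 (entry node, so the boundary value {} is joined with the incoming edge(s)): IN[B0] = {} ⊔ OUT[B2] = {b@B2, e@B2, f@B0}
Applying B0's transfer function to that IN value gives OUT[B0] (row B0 above).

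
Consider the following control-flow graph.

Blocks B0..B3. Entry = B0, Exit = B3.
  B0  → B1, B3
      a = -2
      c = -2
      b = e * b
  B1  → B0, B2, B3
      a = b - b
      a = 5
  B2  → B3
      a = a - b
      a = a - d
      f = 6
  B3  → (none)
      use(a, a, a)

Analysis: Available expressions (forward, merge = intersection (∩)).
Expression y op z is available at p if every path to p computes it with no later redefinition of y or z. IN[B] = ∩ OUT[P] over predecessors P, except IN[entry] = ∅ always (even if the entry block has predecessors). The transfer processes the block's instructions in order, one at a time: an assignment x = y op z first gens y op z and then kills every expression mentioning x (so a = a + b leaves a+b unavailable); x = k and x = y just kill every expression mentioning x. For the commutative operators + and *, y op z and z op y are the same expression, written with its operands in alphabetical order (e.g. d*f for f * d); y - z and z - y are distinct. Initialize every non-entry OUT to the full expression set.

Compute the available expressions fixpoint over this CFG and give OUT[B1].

Answer: {b-b}

Working:
Per-block solution:
  B0: | IN={} | OUT={}
  B1: | IN={} | OUT={b-b}
  B2: | IN={b-b} | OUT={b-b}
  B3: | IN={} | OUT={}

Merge at B1: IN[B1] = OUT[B0] = {}
Applying B1's transfer function to that IN value gives OUT[B1] (row B1 above).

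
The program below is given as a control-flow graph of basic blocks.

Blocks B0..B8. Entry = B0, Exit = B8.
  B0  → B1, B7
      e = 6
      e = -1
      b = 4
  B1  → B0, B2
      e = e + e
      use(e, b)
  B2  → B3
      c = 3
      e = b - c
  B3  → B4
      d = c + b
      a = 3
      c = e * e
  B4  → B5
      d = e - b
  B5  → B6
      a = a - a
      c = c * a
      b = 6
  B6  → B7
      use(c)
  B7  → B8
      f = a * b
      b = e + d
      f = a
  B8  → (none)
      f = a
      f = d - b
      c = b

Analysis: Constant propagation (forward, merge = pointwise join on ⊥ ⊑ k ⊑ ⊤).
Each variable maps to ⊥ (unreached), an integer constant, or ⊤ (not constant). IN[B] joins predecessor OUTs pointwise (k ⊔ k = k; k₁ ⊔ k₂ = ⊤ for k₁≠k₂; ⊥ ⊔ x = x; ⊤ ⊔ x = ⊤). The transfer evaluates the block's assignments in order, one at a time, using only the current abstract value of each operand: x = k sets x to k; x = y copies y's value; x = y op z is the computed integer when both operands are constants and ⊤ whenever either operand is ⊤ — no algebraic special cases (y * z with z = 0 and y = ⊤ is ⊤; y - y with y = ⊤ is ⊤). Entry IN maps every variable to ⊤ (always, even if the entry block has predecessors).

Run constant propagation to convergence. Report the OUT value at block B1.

Answer: {a: ⊤, b: 4, c: ⊤, d: ⊤, e: -2, f: ⊤}

Trace:
Per-block solution:
  B0:  IN=(all ⊤)  OUT={b:4, e:-1; rest ⊤}
  B1:  IN={b:4, e:-1; rest ⊤}  OUT={b:4, e:-2; rest ⊤}
  B2:  IN={b:4, e:-2; rest ⊤}  OUT={b:4, c:3, e:1; rest ⊤}
  B3:  IN={b:4, c:3, e:1; rest ⊤}  OUT={a:3, b:4, c:1, d:7, e:1; rest ⊤}
  B4:  IN={a:3, b:4, c:1, d:7, e:1; rest ⊤}  OUT={a:3, b:4, c:1, d:-3, e:1; rest ⊤}
  B5:  IN={a:3, b:4, c:1, d:-3, e:1; rest ⊤}  OUT={a:0, b:6, c:0, d:-3, e:1; rest ⊤}
  B6:  IN={a:0, b:6, c:0, d:-3, e:1; rest ⊤}  OUT={a:0, b:6, c:0, d:-3, e:1; rest ⊤}
  B7:  IN=(all ⊤)  OUT=(all ⊤)
  B8:  IN=(all ⊤)  OUT=(all ⊤)

Merge at B1: IN[B1] = OUT[B0] = {a: ⊤, b: 4, c: ⊤, d: ⊤, e: -1, f: ⊤}
Applying B1's transfer function to that IN value gives OUT[B1] (row B1 above).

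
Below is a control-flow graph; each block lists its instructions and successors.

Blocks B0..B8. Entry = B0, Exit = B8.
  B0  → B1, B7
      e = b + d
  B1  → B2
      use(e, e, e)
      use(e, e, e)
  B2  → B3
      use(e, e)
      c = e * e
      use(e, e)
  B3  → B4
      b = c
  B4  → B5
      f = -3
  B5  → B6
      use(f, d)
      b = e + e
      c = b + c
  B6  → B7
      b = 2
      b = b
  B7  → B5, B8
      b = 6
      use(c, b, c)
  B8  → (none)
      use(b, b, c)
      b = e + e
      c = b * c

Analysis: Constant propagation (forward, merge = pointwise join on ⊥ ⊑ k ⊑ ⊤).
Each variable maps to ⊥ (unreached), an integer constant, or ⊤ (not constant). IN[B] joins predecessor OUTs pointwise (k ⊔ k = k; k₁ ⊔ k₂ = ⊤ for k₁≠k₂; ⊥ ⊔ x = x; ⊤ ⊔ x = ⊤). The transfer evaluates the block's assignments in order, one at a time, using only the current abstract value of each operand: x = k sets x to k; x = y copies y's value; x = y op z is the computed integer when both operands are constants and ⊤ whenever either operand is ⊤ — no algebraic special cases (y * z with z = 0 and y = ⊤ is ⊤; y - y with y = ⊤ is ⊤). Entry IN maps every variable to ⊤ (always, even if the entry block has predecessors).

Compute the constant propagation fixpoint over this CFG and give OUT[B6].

Answer: {a: ⊤, b: 2, c: ⊤, d: ⊤, e: ⊤, f: ⊤}

Trace:
Per-block solution:
  B0:   IN=(all ⊤)   OUT=(all ⊤)
  B1:   IN=(all ⊤)   OUT=(all ⊤)
  B2:   IN=(all ⊤)   OUT=(all ⊤)
  B3:   IN=(all ⊤)   OUT=(all ⊤)
  B4:   IN=(all ⊤)   OUT={f:-3; rest ⊤}
  B5:   IN=(all ⊤)   OUT=(all ⊤)
  B6:   IN=(all ⊤)   OUT={b:2; rest ⊤}
  B7:   IN=(all ⊤)   OUT={b:6; rest ⊤}
  B8:   IN={b:6; rest ⊤}   OUT=(all ⊤)

Merge at B6: IN[B6] = OUT[B5] = {a: ⊤, b: ⊤, c: ⊤, d: ⊤, e: ⊤, f: ⊤}
Applying B6's transfer function to that IN value gives OUT[B6] (row B6 above).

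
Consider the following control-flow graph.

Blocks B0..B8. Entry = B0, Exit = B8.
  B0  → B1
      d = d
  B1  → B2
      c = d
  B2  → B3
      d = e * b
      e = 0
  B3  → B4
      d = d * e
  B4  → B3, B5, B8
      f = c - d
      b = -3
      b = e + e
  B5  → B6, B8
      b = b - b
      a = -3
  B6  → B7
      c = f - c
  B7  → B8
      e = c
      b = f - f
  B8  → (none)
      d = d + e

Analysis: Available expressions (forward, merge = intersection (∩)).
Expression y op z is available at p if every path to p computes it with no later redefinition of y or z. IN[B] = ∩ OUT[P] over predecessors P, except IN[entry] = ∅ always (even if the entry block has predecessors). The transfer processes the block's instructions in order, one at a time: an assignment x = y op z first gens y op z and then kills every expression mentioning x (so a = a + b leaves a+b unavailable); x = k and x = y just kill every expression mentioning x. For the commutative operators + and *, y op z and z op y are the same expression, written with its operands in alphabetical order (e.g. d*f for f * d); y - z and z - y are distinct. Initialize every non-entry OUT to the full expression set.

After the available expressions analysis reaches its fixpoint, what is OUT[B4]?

Fixpoint table:
  B0:  IN={}  OUT={}
  B1:  IN={}  OUT={}
  B2:  IN={}  OUT={}
  B3:  IN={}  OUT={}
  B4:  IN={}  OUT={c-d, e+e}
  B5:  IN={c-d, e+e}  OUT={c-d, e+e}
  B6:  IN={c-d, e+e}  OUT={e+e}
  B7:  IN={e+e}  OUT={f-f}
  B8:  IN={}  OUT={}

Merge at B4: IN[B4] = OUT[B3] = {}
Applying B4's transfer function to that IN value gives OUT[B4] (row B4 above).

Answer: {c-d, e+e}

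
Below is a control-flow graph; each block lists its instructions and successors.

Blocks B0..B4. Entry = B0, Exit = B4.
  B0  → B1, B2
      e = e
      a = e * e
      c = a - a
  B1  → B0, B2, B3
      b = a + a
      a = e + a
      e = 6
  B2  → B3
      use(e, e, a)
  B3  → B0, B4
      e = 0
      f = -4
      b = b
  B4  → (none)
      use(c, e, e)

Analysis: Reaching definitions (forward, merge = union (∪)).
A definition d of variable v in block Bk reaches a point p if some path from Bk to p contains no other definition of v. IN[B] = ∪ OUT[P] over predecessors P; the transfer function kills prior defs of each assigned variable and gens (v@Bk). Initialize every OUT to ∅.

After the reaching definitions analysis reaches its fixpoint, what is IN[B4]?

Answer: {a@B0, a@B1, b@B3, c@B0, e@B3, f@B3}

Derivation:
Converged values:
  B0: | IN={a@B0, a@B1, b@B1, b@B3, c@B0, e@B1, e@B3, f@B3} | OUT={a@B0, b@B1, b@B3, c@B0, e@B0, f@B3}
  B1: | IN={a@B0, b@B1, b@B3, c@B0, e@B0, f@B3} | OUT={a@B1, b@B1, c@B0, e@B1, f@B3}
  B2: | IN={a@B0, a@B1, b@B1, b@B3, c@B0, e@B0, e@B1, f@B3} | OUT={a@B0, a@B1, b@B1, b@B3, c@B0, e@B0, e@B1, f@B3}
  B3: | IN={a@B0, a@B1, b@B1, b@B3, c@B0, e@B0, e@B1, f@B3} | OUT={a@B0, a@B1, b@B3, c@B0, e@B3, f@B3}
  B4: | IN={a@B0, a@B1, b@B3, c@B0, e@B3, f@B3} | OUT={a@B0, a@B1, b@B3, c@B0, e@B3, f@B3}

Merge at B4: IN[B4] = OUT[B3] = {a@B0, a@B1, b@B3, c@B0, e@B3, f@B3}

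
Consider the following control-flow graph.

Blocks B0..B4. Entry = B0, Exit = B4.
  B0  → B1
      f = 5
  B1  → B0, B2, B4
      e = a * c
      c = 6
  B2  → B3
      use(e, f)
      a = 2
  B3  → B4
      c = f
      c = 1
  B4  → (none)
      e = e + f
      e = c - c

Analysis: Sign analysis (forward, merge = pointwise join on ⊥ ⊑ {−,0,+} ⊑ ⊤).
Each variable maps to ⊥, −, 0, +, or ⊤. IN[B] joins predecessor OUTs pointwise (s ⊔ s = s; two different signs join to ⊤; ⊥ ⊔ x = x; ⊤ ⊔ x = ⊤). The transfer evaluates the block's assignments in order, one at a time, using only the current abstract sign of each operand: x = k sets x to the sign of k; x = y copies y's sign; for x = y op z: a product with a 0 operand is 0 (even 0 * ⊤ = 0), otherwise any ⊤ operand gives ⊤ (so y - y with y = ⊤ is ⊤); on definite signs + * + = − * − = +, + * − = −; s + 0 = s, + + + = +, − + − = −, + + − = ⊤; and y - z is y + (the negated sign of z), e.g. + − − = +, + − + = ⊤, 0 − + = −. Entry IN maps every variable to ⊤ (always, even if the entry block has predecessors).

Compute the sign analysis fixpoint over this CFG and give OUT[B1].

Answer: {a: ⊤, b: ⊤, c: +, d: ⊤, e: ⊤, f: +}

Working:
Converged values:
  B0: | IN=(all ⊤) | OUT={f:+; rest ⊤}
  B1: | IN={f:+; rest ⊤} | OUT={c:+, f:+; rest ⊤}
  B2: | IN={c:+, f:+; rest ⊤} | OUT={a:+, c:+, f:+; rest ⊤}
  B3: | IN={a:+, c:+, f:+; rest ⊤} | OUT={a:+, c:+, f:+; rest ⊤}
  B4: | IN={c:+, f:+; rest ⊤} | OUT={c:+, f:+; rest ⊤}

Merge at B1: IN[B1] = OUT[B0] = {a: ⊤, b: ⊤, c: ⊤, d: ⊤, e: ⊤, f: +}
Applying B1's transfer function to that IN value gives OUT[B1] (row B1 above).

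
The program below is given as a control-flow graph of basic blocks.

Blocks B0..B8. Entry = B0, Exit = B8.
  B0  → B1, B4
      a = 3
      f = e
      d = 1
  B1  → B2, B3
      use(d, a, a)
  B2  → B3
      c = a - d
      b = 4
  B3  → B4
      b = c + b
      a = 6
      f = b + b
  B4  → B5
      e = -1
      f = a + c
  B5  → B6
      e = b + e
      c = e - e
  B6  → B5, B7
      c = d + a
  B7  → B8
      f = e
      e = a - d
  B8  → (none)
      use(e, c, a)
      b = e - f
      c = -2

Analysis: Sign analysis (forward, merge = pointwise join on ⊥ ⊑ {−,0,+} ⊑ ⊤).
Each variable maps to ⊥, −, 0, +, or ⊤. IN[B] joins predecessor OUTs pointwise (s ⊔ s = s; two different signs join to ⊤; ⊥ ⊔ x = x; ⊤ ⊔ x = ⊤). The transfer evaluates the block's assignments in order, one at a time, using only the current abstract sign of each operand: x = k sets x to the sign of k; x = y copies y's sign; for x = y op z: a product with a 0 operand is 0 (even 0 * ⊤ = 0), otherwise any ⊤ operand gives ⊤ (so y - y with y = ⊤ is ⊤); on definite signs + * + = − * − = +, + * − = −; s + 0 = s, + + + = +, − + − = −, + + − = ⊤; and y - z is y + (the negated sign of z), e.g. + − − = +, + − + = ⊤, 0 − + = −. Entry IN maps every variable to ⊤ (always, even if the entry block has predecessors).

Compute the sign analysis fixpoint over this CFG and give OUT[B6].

Converged values:
  B0:   IN=(all ⊤)   OUT={a:+, d:+; rest ⊤}
  B1:   IN={a:+, d:+; rest ⊤}   OUT={a:+, d:+; rest ⊤}
  B2:   IN={a:+, d:+; rest ⊤}   OUT={a:+, b:+, d:+; rest ⊤}
  B3:   IN={a:+, d:+; rest ⊤}   OUT={a:+, d:+; rest ⊤}
  B4:   IN={a:+, d:+; rest ⊤}   OUT={a:+, d:+, e:-; rest ⊤}
  B5:   IN={a:+, d:+; rest ⊤}   OUT={a:+, d:+; rest ⊤}
  B6:   IN={a:+, d:+; rest ⊤}   OUT={a:+, c:+, d:+; rest ⊤}
  B7:   IN={a:+, c:+, d:+; rest ⊤}   OUT={a:+, c:+, d:+; rest ⊤}
  B8:   IN={a:+, c:+, d:+; rest ⊤}   OUT={a:+, c:-, d:+; rest ⊤}

Merge at B6: IN[B6] = OUT[B5] = {a: +, b: ⊤, c: ⊤, d: +, e: ⊤, f: ⊤}
Applying B6's transfer function to that IN value gives OUT[B6] (row B6 above).

Answer: {a: +, b: ⊤, c: +, d: +, e: ⊤, f: ⊤}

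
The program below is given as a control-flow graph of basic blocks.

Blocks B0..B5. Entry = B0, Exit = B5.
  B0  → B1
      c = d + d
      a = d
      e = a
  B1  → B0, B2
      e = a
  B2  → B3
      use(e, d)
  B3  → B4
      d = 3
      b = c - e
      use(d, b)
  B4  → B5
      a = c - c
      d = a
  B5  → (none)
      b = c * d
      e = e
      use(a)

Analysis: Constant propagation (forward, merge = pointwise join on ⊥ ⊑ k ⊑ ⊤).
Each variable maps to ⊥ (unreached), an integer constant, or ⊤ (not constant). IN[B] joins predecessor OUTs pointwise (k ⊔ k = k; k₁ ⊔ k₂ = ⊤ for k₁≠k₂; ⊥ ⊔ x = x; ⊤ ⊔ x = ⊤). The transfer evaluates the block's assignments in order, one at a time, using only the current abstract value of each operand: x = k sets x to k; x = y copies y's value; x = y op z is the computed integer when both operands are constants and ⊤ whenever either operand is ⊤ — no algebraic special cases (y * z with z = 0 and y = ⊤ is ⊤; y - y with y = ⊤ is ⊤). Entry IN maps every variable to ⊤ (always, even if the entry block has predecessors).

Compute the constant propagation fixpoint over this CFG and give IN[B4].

Per-block solution:
  B0:   IN=(all ⊤)   OUT=(all ⊤)
  B1:   IN=(all ⊤)   OUT=(all ⊤)
  B2:   IN=(all ⊤)   OUT=(all ⊤)
  B3:   IN=(all ⊤)   OUT={d:3; rest ⊤}
  B4:   IN={d:3; rest ⊤}   OUT=(all ⊤)
  B5:   IN=(all ⊤)   OUT=(all ⊤)

Merge at B4: IN[B4] = OUT[B3] = {a: ⊤, b: ⊤, c: ⊤, d: 3, e: ⊤, f: ⊤}

Answer: {a: ⊤, b: ⊤, c: ⊤, d: 3, e: ⊤, f: ⊤}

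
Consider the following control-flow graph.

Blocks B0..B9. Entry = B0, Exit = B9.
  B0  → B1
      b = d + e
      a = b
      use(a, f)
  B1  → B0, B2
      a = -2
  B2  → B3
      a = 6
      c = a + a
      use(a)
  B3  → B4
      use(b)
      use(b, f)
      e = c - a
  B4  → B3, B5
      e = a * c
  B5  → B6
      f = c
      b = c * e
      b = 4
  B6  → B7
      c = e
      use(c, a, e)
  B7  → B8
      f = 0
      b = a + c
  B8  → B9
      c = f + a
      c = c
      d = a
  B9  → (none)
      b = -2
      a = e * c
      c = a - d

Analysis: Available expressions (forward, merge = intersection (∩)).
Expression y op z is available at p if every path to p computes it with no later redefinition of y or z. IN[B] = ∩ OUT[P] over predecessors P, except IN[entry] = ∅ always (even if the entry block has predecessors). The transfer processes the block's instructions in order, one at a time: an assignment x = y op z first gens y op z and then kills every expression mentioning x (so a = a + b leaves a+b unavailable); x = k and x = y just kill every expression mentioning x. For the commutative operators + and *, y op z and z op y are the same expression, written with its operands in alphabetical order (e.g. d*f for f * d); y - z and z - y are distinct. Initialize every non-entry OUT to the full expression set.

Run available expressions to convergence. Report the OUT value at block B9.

Per-block solution:
  B0:   IN={}   OUT={d+e}
  B1:   IN={d+e}   OUT={d+e}
  B2:   IN={d+e}   OUT={a+a, d+e}
  B3:   IN={a+a}   OUT={a+a, c-a}
  B4:   IN={a+a, c-a}   OUT={a*c, a+a, c-a}
  B5:   IN={a*c, a+a, c-a}   OUT={a*c, a+a, c*e, c-a}
  B6:   IN={a*c, a+a, c*e, c-a}   OUT={a+a}
  B7:   IN={a+a}   OUT={a+a, a+c}
  B8:   IN={a+a, a+c}   OUT={a+a, a+f}
  B9:   IN={a+a, a+f}   OUT={a-d}

Merge at B9: IN[B9] = OUT[B8] = {a+a, a+f}
Applying B9's transfer function to that IN value gives OUT[B9] (row B9 above).

Answer: {a-d}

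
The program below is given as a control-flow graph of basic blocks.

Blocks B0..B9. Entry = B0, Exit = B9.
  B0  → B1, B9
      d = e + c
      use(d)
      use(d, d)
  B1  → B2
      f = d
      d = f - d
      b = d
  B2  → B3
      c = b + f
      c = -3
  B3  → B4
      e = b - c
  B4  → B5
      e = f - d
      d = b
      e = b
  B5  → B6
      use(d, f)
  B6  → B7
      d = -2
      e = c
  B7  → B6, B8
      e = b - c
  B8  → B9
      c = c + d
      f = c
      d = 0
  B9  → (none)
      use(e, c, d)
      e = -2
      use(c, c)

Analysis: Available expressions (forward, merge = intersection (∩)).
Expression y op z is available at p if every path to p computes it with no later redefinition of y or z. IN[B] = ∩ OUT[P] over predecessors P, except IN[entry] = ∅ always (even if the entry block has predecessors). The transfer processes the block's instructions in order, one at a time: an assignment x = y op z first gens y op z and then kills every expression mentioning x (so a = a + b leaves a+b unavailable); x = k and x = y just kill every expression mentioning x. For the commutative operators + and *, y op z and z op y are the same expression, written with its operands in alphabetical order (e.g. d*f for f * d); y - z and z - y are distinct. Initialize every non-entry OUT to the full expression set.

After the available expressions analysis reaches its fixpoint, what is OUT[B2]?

Converged values:
  B0:  IN={}  OUT={c+e}
  B1:  IN={c+e}  OUT={c+e}
  B2:  IN={c+e}  OUT={b+f}
  B3:  IN={b+f}  OUT={b+f, b-c}
  B4:  IN={b+f, b-c}  OUT={b+f, b-c}
  B5:  IN={b+f, b-c}  OUT={b+f, b-c}
  B6:  IN={b+f, b-c}  OUT={b+f, b-c}
  B7:  IN={b+f, b-c}  OUT={b+f, b-c}
  B8:  IN={b+f, b-c}  OUT={}
  B9:  IN={}  OUT={}

Merge at B2: IN[B2] = OUT[B1] = {c+e}
Applying B2's transfer function to that IN value gives OUT[B2] (row B2 above).

Answer: {b+f}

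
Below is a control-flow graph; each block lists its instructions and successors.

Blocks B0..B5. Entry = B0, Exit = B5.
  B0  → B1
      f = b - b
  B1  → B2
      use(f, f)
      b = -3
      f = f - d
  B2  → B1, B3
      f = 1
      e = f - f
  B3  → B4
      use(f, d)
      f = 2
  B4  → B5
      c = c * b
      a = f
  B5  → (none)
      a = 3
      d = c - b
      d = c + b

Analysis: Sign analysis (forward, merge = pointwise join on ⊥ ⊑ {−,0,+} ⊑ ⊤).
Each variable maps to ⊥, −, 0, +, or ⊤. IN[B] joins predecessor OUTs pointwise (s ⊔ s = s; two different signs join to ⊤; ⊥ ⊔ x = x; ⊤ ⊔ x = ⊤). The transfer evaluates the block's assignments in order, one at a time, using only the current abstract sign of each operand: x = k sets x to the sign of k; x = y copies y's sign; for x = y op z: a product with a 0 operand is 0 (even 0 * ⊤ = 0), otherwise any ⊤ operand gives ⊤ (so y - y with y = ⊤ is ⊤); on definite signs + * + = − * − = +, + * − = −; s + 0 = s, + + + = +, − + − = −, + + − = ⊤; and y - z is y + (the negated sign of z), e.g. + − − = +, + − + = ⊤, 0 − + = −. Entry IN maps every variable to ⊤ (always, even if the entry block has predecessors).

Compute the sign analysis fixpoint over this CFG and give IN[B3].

Answer: {a: ⊤, b: -, c: ⊤, d: ⊤, e: ⊤, f: +}

Derivation:
Converged values:
  B0:   IN=(all ⊤)   OUT=(all ⊤)
  B1:   IN=(all ⊤)   OUT={b:-; rest ⊤}
  B2:   IN={b:-; rest ⊤}   OUT={b:-, f:+; rest ⊤}
  B3:   IN={b:-, f:+; rest ⊤}   OUT={b:-, f:+; rest ⊤}
  B4:   IN={b:-, f:+; rest ⊤}   OUT={a:+, b:-, f:+; rest ⊤}
  B5:   IN={a:+, b:-, f:+; rest ⊤}   OUT={a:+, b:-, f:+; rest ⊤}

Merge at B3: IN[B3] = OUT[B2] = {a: ⊤, b: -, c: ⊤, d: ⊤, e: ⊤, f: +}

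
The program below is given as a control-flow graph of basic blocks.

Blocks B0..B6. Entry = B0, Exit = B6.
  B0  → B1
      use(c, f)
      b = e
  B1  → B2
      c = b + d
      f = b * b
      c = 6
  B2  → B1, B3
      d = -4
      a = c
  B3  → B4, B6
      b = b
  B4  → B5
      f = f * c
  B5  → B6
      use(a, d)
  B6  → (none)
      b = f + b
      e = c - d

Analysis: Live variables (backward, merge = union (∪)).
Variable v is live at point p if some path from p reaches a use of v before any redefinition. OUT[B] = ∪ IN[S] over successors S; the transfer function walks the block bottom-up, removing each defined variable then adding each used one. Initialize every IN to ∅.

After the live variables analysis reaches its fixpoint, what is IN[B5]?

Per-block solution:
  B0:  IN={c, d, e, f}  OUT={b, d}
  B1:  IN={b, d}  OUT={b, c, f}
  B2:  IN={b, c, f}  OUT={a, b, c, d, f}
  B3:  IN={a, b, c, d, f}  OUT={a, b, c, d, f}
  B4:  IN={a, b, c, d, f}  OUT={a, b, c, d, f}
  B5:  IN={a, b, c, d, f}  OUT={b, c, d, f}
  B6:  IN={b, c, d, f}  OUT={}

Merge at B5: OUT[B5] = IN[B6] = {b, c, d, f}
Applying B5's transfer function to that OUT value gives IN[B5] (row B5 above).

Answer: {a, b, c, d, f}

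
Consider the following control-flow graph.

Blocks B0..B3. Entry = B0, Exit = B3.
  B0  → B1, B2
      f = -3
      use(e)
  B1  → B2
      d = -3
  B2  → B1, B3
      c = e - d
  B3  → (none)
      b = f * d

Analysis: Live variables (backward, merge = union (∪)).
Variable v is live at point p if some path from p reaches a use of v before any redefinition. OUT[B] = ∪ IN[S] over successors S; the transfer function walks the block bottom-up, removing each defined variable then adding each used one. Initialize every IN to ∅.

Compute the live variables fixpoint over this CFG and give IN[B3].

Per-block solution:
  B0:  IN={d, e}  OUT={d, e, f}
  B1:  IN={e, f}  OUT={d, e, f}
  B2:  IN={d, e, f}  OUT={d, e, f}
  B3:  IN={d, f}  OUT={}

B3 is the boundary node: OUT[B3] = {}
Applying B3's transfer function to that OUT value gives IN[B3] (row B3 above).

Answer: {d, f}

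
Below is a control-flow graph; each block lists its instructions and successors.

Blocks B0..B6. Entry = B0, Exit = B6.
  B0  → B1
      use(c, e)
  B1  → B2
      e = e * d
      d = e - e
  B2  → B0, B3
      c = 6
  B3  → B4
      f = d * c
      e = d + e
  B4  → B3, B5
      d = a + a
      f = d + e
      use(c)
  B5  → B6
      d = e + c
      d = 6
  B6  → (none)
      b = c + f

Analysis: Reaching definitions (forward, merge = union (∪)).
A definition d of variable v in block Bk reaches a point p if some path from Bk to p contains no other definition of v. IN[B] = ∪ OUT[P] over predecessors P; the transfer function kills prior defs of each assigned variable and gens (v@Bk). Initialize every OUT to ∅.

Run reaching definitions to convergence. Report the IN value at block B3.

Answer: {c@B2, d@B1, d@B4, e@B1, e@B3, f@B4}

Working:
Converged values:
  B0:   IN={c@B2, d@B1, e@B1}   OUT={c@B2, d@B1, e@B1}
  B1:   IN={c@B2, d@B1, e@B1}   OUT={c@B2, d@B1, e@B1}
  B2:   IN={c@B2, d@B1, e@B1}   OUT={c@B2, d@B1, e@B1}
  B3:   IN={c@B2, d@B1, d@B4, e@B1, e@B3, f@B4}   OUT={c@B2, d@B1, d@B4, e@B3, f@B3}
  B4:   IN={c@B2, d@B1, d@B4, e@B3, f@B3}   OUT={c@B2, d@B4, e@B3, f@B4}
  B5:   IN={c@B2, d@B4, e@B3, f@B4}   OUT={c@B2, d@B5, e@B3, f@B4}
  B6:   IN={c@B2, d@B5, e@B3, f@B4}   OUT={b@B6, c@B2, d@B5, e@B3, f@B4}

Merge at B3: IN[B3] = OUT[B2] ⊔ OUT[B4] = {c@B2, d@B1, d@B4, e@B1, e@B3, f@B4}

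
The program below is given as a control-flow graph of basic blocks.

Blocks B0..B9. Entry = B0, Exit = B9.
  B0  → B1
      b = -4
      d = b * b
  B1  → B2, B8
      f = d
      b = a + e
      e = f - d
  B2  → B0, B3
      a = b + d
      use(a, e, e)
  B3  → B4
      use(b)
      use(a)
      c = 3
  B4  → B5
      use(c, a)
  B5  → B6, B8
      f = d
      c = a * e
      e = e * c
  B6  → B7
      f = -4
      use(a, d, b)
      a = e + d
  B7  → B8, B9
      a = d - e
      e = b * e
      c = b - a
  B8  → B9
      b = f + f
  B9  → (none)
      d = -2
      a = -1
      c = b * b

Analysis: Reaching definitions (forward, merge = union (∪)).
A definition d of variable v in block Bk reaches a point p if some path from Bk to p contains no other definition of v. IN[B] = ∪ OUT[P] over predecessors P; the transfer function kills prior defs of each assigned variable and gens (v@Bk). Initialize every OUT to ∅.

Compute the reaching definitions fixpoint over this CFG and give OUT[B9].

Converged values:
  B0:   IN={a@B2, b@B1, d@B0, e@B1, f@B1}   OUT={a@B2, b@B0, d@B0, e@B1, f@B1}
  B1:   IN={a@B2, b@B0, d@B0, e@B1, f@B1}   OUT={a@B2, b@B1, d@B0, e@B1, f@B1}
  B2:   IN={a@B2, b@B1, d@B0, e@B1, f@B1}   OUT={a@B2, b@B1, d@B0, e@B1, f@B1}
  B3:   IN={a@B2, b@B1, d@B0, e@B1, f@B1}   OUT={a@B2, b@B1, c@B3, d@B0, e@B1, f@B1}
  B4:   IN={a@B2, b@B1, c@B3, d@B0, e@B1, f@B1}   OUT={a@B2, b@B1, c@B3, d@B0, e@B1, f@B1}
  B5:   IN={a@B2, b@B1, c@B3, d@B0, e@B1, f@B1}   OUT={a@B2, b@B1, c@B5, d@B0, e@B5, f@B5}
  B6:   IN={a@B2, b@B1, c@B5, d@B0, e@B5, f@B5}   OUT={a@B6, b@B1, c@B5, d@B0, e@B5, f@B6}
  B7:   IN={a@B6, b@B1, c@B5, d@B0, e@B5, f@B6}   OUT={a@B7, b@B1, c@B7, d@B0, e@B7, f@B6}
  B8:   IN={a@B2, a@B7, b@B1, c@B5, c@B7, d@B0, e@B1, e@B5, e@B7, f@B1, f@B5, f@B6}   OUT={a@B2, a@B7, b@B8, c@B5, c@B7, d@B0, e@B1, e@B5, e@B7, f@B1, f@B5, f@B6}
  B9:   IN={a@B2, a@B7, b@B1, b@B8, c@B5, c@B7, d@B0, e@B1, e@B5, e@B7, f@B1, f@B5, f@B6}   OUT={a@B9, b@B1, b@B8, c@B9, d@B9, e@B1, e@B5, e@B7, f@B1, f@B5, f@B6}

Merge at B9: IN[B9] = OUT[B7] ⊔ OUT[B8] = {a@B2, a@B7, b@B1, b@B8, c@B5, c@B7, d@B0, e@B1, e@B5, e@B7, f@B1, f@B5, f@B6}
Applying B9's transfer function to that IN value gives OUT[B9] (row B9 above).

Answer: {a@B9, b@B1, b@B8, c@B9, d@B9, e@B1, e@B5, e@B7, f@B1, f@B5, f@B6}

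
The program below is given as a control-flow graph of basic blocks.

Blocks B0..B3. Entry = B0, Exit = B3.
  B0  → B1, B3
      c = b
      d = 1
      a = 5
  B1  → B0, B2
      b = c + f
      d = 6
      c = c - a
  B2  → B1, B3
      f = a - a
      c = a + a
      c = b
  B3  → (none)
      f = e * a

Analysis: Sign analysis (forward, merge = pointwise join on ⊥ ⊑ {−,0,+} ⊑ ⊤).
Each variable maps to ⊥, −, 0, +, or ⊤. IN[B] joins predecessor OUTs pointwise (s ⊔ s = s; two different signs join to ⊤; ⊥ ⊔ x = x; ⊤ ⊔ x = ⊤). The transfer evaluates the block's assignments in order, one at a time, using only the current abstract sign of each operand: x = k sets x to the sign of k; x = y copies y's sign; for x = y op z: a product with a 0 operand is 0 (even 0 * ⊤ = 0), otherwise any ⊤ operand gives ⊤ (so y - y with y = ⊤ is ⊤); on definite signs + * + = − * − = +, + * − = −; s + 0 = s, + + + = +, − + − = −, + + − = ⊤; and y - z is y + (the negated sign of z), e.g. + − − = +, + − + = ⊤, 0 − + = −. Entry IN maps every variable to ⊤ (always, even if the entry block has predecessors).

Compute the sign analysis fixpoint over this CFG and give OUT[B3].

Converged values:
  B0: | IN=(all ⊤) | OUT={a:+, d:+; rest ⊤}
  B1: | IN={a:+, d:+; rest ⊤} | OUT={a:+, d:+; rest ⊤}
  B2: | IN={a:+, d:+; rest ⊤} | OUT={a:+, d:+; rest ⊤}
  B3: | IN={a:+, d:+; rest ⊤} | OUT={a:+, d:+; rest ⊤}

Merge at B3: IN[B3] = OUT[B0] ⊔ OUT[B2] = {a: +, b: ⊤, c: ⊤, d: +, e: ⊤, f: ⊤}
Applying B3's transfer function to that IN value gives OUT[B3] (row B3 above).

Answer: {a: +, b: ⊤, c: ⊤, d: +, e: ⊤, f: ⊤}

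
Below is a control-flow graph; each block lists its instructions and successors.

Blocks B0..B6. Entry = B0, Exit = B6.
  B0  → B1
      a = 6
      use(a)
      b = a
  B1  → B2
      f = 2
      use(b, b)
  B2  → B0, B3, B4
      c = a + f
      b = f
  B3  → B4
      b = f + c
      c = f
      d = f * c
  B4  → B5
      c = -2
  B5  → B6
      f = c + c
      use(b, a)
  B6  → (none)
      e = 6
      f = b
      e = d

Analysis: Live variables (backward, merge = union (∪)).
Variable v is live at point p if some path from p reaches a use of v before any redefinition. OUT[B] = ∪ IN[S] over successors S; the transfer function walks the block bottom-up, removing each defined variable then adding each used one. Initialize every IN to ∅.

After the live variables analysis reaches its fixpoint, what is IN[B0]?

Answer: {d}

Derivation:
Fixpoint table:
  B0:  IN={d}  OUT={a, b, d}
  B1:  IN={a, b, d}  OUT={a, d, f}
  B2:  IN={a, d, f}  OUT={a, b, c, d, f}
  B3:  IN={a, c, f}  OUT={a, b, d}
  B4:  IN={a, b, d}  OUT={a, b, c, d}
  B5:  IN={a, b, c, d}  OUT={b, d}
  B6:  IN={b, d}  OUT={}

Merge at B0: OUT[B0] = IN[B1] = {a, b, d}
Applying B0's transfer function to that OUT value gives IN[B0] (row B0 above).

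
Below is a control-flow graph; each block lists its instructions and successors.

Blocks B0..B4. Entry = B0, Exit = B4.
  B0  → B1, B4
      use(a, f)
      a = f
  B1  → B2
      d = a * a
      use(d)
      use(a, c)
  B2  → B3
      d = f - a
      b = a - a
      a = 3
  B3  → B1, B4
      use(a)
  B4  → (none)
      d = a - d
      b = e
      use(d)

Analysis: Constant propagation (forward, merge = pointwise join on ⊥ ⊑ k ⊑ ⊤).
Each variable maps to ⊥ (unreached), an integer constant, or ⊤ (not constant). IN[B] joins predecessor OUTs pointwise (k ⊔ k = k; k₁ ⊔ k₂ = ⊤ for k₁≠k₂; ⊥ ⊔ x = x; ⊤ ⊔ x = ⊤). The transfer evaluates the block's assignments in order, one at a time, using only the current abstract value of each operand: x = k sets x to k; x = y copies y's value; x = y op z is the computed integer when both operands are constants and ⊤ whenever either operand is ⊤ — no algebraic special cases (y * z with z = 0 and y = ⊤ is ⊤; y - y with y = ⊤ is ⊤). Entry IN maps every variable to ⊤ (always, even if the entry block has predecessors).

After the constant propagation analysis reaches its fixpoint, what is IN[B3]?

Per-block solution:
  B0:   IN=(all ⊤)   OUT=(all ⊤)
  B1:   IN=(all ⊤)   OUT=(all ⊤)
  B2:   IN=(all ⊤)   OUT={a:3; rest ⊤}
  B3:   IN={a:3; rest ⊤}   OUT={a:3; rest ⊤}
  B4:   IN=(all ⊤)   OUT=(all ⊤)

Merge at B3: IN[B3] = OUT[B2] = {a: 3, b: ⊤, c: ⊤, d: ⊤, e: ⊤, f: ⊤}

Answer: {a: 3, b: ⊤, c: ⊤, d: ⊤, e: ⊤, f: ⊤}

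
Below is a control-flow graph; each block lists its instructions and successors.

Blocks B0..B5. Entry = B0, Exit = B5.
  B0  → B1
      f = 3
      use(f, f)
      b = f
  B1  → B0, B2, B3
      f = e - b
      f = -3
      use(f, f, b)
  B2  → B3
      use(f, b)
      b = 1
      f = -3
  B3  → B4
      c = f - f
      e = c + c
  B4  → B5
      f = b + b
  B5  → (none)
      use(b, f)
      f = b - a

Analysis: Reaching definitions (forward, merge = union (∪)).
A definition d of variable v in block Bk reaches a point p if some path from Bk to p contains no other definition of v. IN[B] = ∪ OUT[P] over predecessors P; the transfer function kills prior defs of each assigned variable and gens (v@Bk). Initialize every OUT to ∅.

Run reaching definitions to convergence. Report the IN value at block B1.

Answer: {b@B0, f@B0}

Trace:
Converged values:
  B0:  IN={b@B0, f@B1}  OUT={b@B0, f@B0}
  B1:  IN={b@B0, f@B0}  OUT={b@B0, f@B1}
  B2:  IN={b@B0, f@B1}  OUT={b@B2, f@B2}
  B3:  IN={b@B0, b@B2, f@B1, f@B2}  OUT={b@B0, b@B2, c@B3, e@B3, f@B1, f@B2}
  B4:  IN={b@B0, b@B2, c@B3, e@B3, f@B1, f@B2}  OUT={b@B0, b@B2, c@B3, e@B3, f@B4}
  B5:  IN={b@B0, b@B2, c@B3, e@B3, f@B4}  OUT={b@B0, b@B2, c@B3, e@B3, f@B5}

Merge at B1: IN[B1] = OUT[B0] = {b@B0, f@B0}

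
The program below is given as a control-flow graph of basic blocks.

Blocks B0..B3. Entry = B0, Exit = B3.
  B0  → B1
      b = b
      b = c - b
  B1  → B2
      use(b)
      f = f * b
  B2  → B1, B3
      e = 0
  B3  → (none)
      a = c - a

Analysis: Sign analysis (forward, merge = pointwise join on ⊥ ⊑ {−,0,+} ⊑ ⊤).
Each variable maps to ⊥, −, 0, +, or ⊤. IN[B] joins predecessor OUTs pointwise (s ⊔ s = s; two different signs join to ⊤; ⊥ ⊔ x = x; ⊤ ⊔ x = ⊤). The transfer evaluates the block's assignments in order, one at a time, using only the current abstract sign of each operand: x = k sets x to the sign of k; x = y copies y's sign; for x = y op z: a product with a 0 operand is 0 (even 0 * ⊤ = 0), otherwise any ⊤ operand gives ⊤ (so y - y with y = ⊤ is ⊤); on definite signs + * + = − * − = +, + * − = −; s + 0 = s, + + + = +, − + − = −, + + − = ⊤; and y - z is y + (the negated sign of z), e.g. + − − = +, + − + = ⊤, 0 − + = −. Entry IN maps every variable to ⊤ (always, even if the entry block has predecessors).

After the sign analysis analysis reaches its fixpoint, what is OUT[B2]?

Fixpoint table:
  B0:  IN=(all ⊤)  OUT=(all ⊤)
  B1:  IN=(all ⊤)  OUT=(all ⊤)
  B2:  IN=(all ⊤)  OUT={e:0; rest ⊤}
  B3:  IN={e:0; rest ⊤}  OUT={e:0; rest ⊤}

Merge at B2: IN[B2] = OUT[B1] = {a: ⊤, b: ⊤, c: ⊤, d: ⊤, e: ⊤, f: ⊤}
Applying B2's transfer function to that IN value gives OUT[B2] (row B2 above).

Answer: {a: ⊤, b: ⊤, c: ⊤, d: ⊤, e: 0, f: ⊤}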